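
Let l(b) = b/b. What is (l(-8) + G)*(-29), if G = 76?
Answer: -2233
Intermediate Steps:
l(b) = 1
(l(-8) + G)*(-29) = (1 + 76)*(-29) = 77*(-29) = -2233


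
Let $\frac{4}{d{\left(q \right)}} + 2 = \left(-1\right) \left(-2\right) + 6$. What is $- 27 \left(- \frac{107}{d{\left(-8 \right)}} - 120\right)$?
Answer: $\frac{15147}{2} \approx 7573.5$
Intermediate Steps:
$d{\left(q \right)} = \frac{2}{3}$ ($d{\left(q \right)} = \frac{4}{-2 + \left(\left(-1\right) \left(-2\right) + 6\right)} = \frac{4}{-2 + \left(2 + 6\right)} = \frac{4}{-2 + 8} = \frac{4}{6} = 4 \cdot \frac{1}{6} = \frac{2}{3}$)
$- 27 \left(- \frac{107}{d{\left(-8 \right)}} - 120\right) = - 27 \left(- \frac{107}{\frac{2}{3}} - 120\right) = - 27 \left(\left(-107\right) \frac{3}{2} - 120\right) = - 27 \left(- \frac{321}{2} - 120\right) = \left(-27\right) \left(- \frac{561}{2}\right) = \frac{15147}{2}$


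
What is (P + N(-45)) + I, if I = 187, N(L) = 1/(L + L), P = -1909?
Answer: -154981/90 ≈ -1722.0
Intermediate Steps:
N(L) = 1/(2*L)
(P + N(-45)) + I = (-1909 + (½)/(-45)) + 187 = (-1909 + (½)*(-1/45)) + 187 = (-1909 - 1/90) + 187 = -171811/90 + 187 = -154981/90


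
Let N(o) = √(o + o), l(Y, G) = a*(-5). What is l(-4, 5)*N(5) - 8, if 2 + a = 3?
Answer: -8 - 5*√10 ≈ -23.811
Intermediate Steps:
a = 1 (a = -2 + 3 = 1)
l(Y, G) = -5 (l(Y, G) = 1*(-5) = -5)
N(o) = √2*√o (N(o) = √(2*o) = √2*√o)
l(-4, 5)*N(5) - 8 = -5*√2*√5 - 8 = -5*√10 - 8 = -8 - 5*√10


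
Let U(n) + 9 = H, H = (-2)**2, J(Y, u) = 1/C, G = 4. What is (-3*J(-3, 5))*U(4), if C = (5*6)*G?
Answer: 1/8 ≈ 0.12500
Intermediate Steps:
C = 120 (C = (5*6)*4 = 30*4 = 120)
J(Y, u) = 1/120
H = 4
U(n) = -5 (U(n) = -9 + 4 = -5)
(-3*J(-3, 5))*U(4) = -3*1/120*(-5) = -1/40*(-5) = 1/8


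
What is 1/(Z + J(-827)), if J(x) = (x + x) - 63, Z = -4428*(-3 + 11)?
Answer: -1/37141 ≈ -2.6924e-5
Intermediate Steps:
Z = -35424 (Z = -4428*8 = -35424)
J(x) = -63 + 2*x (J(x) = 2*x - 63 = -63 + 2*x)
1/(Z + J(-827)) = 1/(-35424 + (-63 + 2*(-827))) = 1/(-35424 + (-63 - 1654)) = 1/(-35424 - 1717) = 1/(-37141) = -1/37141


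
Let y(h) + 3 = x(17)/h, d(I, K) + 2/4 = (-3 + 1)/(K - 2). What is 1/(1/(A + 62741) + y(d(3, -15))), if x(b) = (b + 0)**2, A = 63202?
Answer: -1637259/1242427682 ≈ -0.0013178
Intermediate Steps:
x(b) = b**2
d(I, K) = -1/2 - 2/(-2 + K) (d(I, K) = -1/2 + (-3 + 1)/(K - 2) = -1/2 - 2/(-2 + K))
y(h) = -3 + 289/h (y(h) = -3 + 17**2/h = -3 + 289/h)
1/(1/(A + 62741) + y(d(3, -15))) = 1/(1/(63202 + 62741) + (-3 + 289/(((-2 - 1*(-15))/(2*(-2 - 15)))))) = 1/(1/125943 + (-3 + 289/(((1/2)*(-2 + 15)/(-17))))) = 1/(1/125943 + (-3 + 289/(((1/2)*(-1/17)*13)))) = 1/(1/125943 + (-3 + 289/(-13/34))) = 1/(1/125943 + (-3 + 289*(-34/13))) = 1/(1/125943 + (-3 - 9826/13)) = 1/(1/125943 - 9865/13) = 1/(-1242427682/1637259) = -1637259/1242427682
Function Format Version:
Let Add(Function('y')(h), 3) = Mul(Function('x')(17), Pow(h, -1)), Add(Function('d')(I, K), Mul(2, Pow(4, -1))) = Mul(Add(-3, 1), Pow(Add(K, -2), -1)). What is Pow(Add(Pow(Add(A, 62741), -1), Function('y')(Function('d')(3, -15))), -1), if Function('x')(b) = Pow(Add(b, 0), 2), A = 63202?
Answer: Rational(-1637259, 1242427682) ≈ -0.0013178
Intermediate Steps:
Function('x')(b) = Pow(b, 2)
Function('d')(I, K) = Add(Rational(-1, 2), Mul(-2, Pow(Add(-2, K), -1))) (Function('d')(I, K) = Add(Rational(-1, 2), Mul(Add(-3, 1), Pow(Add(K, -2), -1))) = Add(Rational(-1, 2), Mul(-2, Pow(Add(-2, K), -1))))
Function('y')(h) = Add(-3, Mul(289, Pow(h, -1))) (Function('y')(h) = Add(-3, Mul(Pow(17, 2), Pow(h, -1))) = Add(-3, Mul(289, Pow(h, -1))))
Pow(Add(Pow(Add(A, 62741), -1), Function('y')(Function('d')(3, -15))), -1) = Pow(Add(Pow(Add(63202, 62741), -1), Add(-3, Mul(289, Pow(Mul(Rational(1, 2), Pow(Add(-2, -15), -1), Add(-2, Mul(-1, -15))), -1)))), -1) = Pow(Add(Pow(125943, -1), Add(-3, Mul(289, Pow(Mul(Rational(1, 2), Pow(-17, -1), Add(-2, 15)), -1)))), -1) = Pow(Add(Rational(1, 125943), Add(-3, Mul(289, Pow(Mul(Rational(1, 2), Rational(-1, 17), 13), -1)))), -1) = Pow(Add(Rational(1, 125943), Add(-3, Mul(289, Pow(Rational(-13, 34), -1)))), -1) = Pow(Add(Rational(1, 125943), Add(-3, Mul(289, Rational(-34, 13)))), -1) = Pow(Add(Rational(1, 125943), Add(-3, Rational(-9826, 13))), -1) = Pow(Add(Rational(1, 125943), Rational(-9865, 13)), -1) = Pow(Rational(-1242427682, 1637259), -1) = Rational(-1637259, 1242427682)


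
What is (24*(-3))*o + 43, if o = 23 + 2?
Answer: -1757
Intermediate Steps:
o = 25
(24*(-3))*o + 43 = (24*(-3))*25 + 43 = -72*25 + 43 = -1800 + 43 = -1757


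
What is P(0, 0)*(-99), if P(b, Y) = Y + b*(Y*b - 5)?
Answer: 0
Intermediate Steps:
P(b, Y) = Y + b*(-5 + Y*b)
P(0, 0)*(-99) = (0 - 5*0 + 0*0²)*(-99) = (0 + 0 + 0*0)*(-99) = (0 + 0 + 0)*(-99) = 0*(-99) = 0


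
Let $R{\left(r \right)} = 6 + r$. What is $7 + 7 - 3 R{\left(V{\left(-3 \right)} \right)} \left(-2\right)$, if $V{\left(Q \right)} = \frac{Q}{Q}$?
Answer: $301$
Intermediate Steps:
$V{\left(Q \right)} = 1$
$7 + 7 - 3 R{\left(V{\left(-3 \right)} \right)} \left(-2\right) = 7 + 7 - 3 \left(6 + 1\right) \left(-2\right) = 7 + 7 \left(-3\right) 7 \left(-2\right) = 7 + 7 \left(\left(-21\right) \left(-2\right)\right) = 7 + 7 \cdot 42 = 7 + 294 = 301$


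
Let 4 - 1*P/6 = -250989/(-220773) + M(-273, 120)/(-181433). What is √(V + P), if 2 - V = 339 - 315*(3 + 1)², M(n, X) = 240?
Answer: √17172956650115099633009/1907405129 ≈ 68.704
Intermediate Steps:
P = 32782094034/1907405129 (P = 24 - 6*(-250989/(-220773) + 240/(-181433)) = 24 - 6*(-250989*(-1/220773) + 240*(-1/181433)) = 24 - 6*(83663/73591 - 240/181433) = 24 - 6*2165938177/1907405129 = 24 - 12995629062/1907405129 = 32782094034/1907405129 ≈ 17.187)
V = 4703 (V = 2 - (339 - 315*(3 + 1)²) = 2 - (339 - 315*4²) = 2 - (339 - 315*16) = 2 - (339 - 5040) = 2 - 1*(-4701) = 2 + 4701 = 4703)
√(V + P) = √(4703 + 32782094034/1907405129) = √(9003308415721/1907405129) = √17172956650115099633009/1907405129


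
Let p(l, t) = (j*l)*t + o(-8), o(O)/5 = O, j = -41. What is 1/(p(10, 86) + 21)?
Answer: -1/35279 ≈ -2.8345e-5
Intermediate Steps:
o(O) = 5*O
p(l, t) = -40 - 41*l*t (p(l, t) = (-41*l)*t + 5*(-8) = -41*l*t - 40 = -40 - 41*l*t)
1/(p(10, 86) + 21) = 1/((-40 - 41*10*86) + 21) = 1/((-40 - 35260) + 21) = 1/(-35300 + 21) = 1/(-35279) = -1/35279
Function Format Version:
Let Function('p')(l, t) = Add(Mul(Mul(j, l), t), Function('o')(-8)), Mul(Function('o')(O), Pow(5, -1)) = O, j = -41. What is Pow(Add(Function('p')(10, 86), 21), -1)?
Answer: Rational(-1, 35279) ≈ -2.8345e-5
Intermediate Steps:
Function('o')(O) = Mul(5, O)
Function('p')(l, t) = Add(-40, Mul(-41, l, t)) (Function('p')(l, t) = Add(Mul(Mul(-41, l), t), Mul(5, -8)) = Add(Mul(-41, l, t), -40) = Add(-40, Mul(-41, l, t)))
Pow(Add(Function('p')(10, 86), 21), -1) = Pow(Add(Add(-40, Mul(-41, 10, 86)), 21), -1) = Pow(Add(Add(-40, -35260), 21), -1) = Pow(Add(-35300, 21), -1) = Pow(-35279, -1) = Rational(-1, 35279)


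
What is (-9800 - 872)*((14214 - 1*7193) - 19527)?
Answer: 133464032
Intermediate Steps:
(-9800 - 872)*((14214 - 1*7193) - 19527) = -10672*((14214 - 7193) - 19527) = -10672*(7021 - 19527) = -10672*(-12506) = 133464032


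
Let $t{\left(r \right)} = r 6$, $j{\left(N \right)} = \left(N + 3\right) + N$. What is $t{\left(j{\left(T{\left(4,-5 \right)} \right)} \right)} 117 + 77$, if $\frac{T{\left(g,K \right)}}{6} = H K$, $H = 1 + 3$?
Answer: $-166297$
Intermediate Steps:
$H = 4$
$T{\left(g,K \right)} = 24 K$ ($T{\left(g,K \right)} = 6 \cdot 4 K = 24 K$)
$j{\left(N \right)} = 3 + 2 N$ ($j{\left(N \right)} = \left(3 + N\right) + N = 3 + 2 N$)
$t{\left(r \right)} = 6 r$
$t{\left(j{\left(T{\left(4,-5 \right)} \right)} \right)} 117 + 77 = 6 \left(3 + 2 \cdot 24 \left(-5\right)\right) 117 + 77 = 6 \left(3 + 2 \left(-120\right)\right) 117 + 77 = 6 \left(3 - 240\right) 117 + 77 = 6 \left(-237\right) 117 + 77 = \left(-1422\right) 117 + 77 = -166374 + 77 = -166297$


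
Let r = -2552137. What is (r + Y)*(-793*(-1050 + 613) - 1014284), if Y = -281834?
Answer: 1892364297453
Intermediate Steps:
(r + Y)*(-793*(-1050 + 613) - 1014284) = (-2552137 - 281834)*(-793*(-1050 + 613) - 1014284) = -2833971*(-793*(-437) - 1014284) = -2833971*(346541 - 1014284) = -2833971*(-667743) = 1892364297453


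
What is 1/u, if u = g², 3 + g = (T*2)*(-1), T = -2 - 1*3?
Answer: 1/49 ≈ 0.020408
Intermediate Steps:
T = -5 (T = -2 - 3 = -5)
g = 7 (g = -3 - 5*2*(-1) = -3 - 10*(-1) = -3 + 10 = 7)
u = 49 (u = 7² = 49)
1/u = 1/49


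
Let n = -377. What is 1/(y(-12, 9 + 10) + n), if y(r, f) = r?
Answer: -1/389 ≈ -0.0025707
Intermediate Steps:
1/(y(-12, 9 + 10) + n) = 1/(-12 - 377) = 1/(-389) = -1/389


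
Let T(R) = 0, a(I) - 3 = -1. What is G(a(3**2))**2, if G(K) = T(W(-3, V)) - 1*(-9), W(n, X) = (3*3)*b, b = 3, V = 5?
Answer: 81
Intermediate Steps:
a(I) = 2 (a(I) = 3 - 1 = 2)
W(n, X) = 27 (W(n, X) = (3*3)*3 = 9*3 = 27)
G(K) = 9 (G(K) = 0 - 1*(-9) = 0 + 9 = 9)
G(a(3**2))**2 = 9**2 = 81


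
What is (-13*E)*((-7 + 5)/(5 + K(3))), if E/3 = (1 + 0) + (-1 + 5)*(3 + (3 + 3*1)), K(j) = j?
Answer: 1443/4 ≈ 360.75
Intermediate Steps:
E = 111 (E = 3*((1 + 0) + (-1 + 5)*(3 + (3 + 3*1))) = 3*(1 + 4*(3 + (3 + 3))) = 3*(1 + 4*(3 + 6)) = 3*(1 + 4*9) = 3*(1 + 36) = 3*37 = 111)
(-13*E)*((-7 + 5)/(5 + K(3))) = (-13*111)*((-7 + 5)/(5 + 3)) = -(-2886)/8 = -1443*(-¼) = 1443/4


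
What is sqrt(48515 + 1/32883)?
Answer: sqrt(52458866324718)/32883 ≈ 220.26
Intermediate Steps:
sqrt(48515 + 1/32883) = sqrt(1595318746/32883) = sqrt(52458866324718)/32883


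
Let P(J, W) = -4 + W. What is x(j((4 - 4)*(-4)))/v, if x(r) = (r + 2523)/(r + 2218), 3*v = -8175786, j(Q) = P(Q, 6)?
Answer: -505/1210016328 ≈ -4.1735e-7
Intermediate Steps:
j(Q) = 2 (j(Q) = -4 + 6 = 2)
v = -2725262 (v = (⅓)*(-8175786) = -2725262)
x(r) = (2523 + r)/(2218 + r)
x(j((4 - 4)*(-4)))/v = ((2523 + 2)/(2218 + 2))/(-2725262) = (2525/2220)*(-1/2725262) = ((1/2220)*2525)*(-1/2725262) = (505/444)*(-1/2725262) = -505/1210016328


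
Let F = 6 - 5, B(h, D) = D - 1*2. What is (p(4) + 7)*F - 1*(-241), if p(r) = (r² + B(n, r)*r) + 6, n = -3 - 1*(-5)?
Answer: 278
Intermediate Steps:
n = 2 (n = -3 + 5 = 2)
B(h, D) = -2 + D (B(h, D) = D - 2 = -2 + D)
F = 1
p(r) = 6 + r² + r*(-2 + r) (p(r) = (r² + (-2 + r)*r) + 6 = (r² + r*(-2 + r)) + 6 = 6 + r² + r*(-2 + r))
(p(4) + 7)*F - 1*(-241) = ((6 - 2*4 + 2*4²) + 7)*1 - 1*(-241) = ((6 - 8 + 2*16) + 7)*1 + 241 = ((6 - 8 + 32) + 7)*1 + 241 = (30 + 7)*1 + 241 = 37*1 + 241 = 37 + 241 = 278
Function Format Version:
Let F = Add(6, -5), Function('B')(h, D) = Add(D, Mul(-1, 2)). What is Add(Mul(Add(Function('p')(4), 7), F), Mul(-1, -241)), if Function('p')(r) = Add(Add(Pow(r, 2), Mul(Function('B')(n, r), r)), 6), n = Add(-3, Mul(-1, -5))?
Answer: 278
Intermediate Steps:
n = 2 (n = Add(-3, 5) = 2)
Function('B')(h, D) = Add(-2, D) (Function('B')(h, D) = Add(D, -2) = Add(-2, D))
F = 1
Function('p')(r) = Add(6, Pow(r, 2), Mul(r, Add(-2, r))) (Function('p')(r) = Add(Add(Pow(r, 2), Mul(Add(-2, r), r)), 6) = Add(Add(Pow(r, 2), Mul(r, Add(-2, r))), 6) = Add(6, Pow(r, 2), Mul(r, Add(-2, r))))
Add(Mul(Add(Function('p')(4), 7), F), Mul(-1, -241)) = Add(Mul(Add(Add(6, Mul(-2, 4), Mul(2, Pow(4, 2))), 7), 1), Mul(-1, -241)) = Add(Mul(Add(Add(6, -8, Mul(2, 16)), 7), 1), 241) = Add(Mul(Add(Add(6, -8, 32), 7), 1), 241) = Add(Mul(Add(30, 7), 1), 241) = Add(Mul(37, 1), 241) = Add(37, 241) = 278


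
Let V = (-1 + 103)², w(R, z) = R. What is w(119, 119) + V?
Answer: 10523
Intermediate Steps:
V = 10404 (V = 102² = 10404)
w(119, 119) + V = 119 + 10404 = 10523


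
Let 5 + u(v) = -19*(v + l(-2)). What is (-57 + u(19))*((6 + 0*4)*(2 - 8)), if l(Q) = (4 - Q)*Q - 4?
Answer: 4284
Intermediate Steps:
l(Q) = -4 + Q*(4 - Q) (l(Q) = Q*(4 - Q) - 4 = -4 + Q*(4 - Q))
u(v) = 299 - 19*v (u(v) = -5 - 19*(v + (-4 - 1*(-2)² + 4*(-2))) = -5 - 19*(v + (-4 - 1*4 - 8)) = -5 - 19*(v + (-4 - 4 - 8)) = -5 - 19*(v - 16) = -5 - 19*(-16 + v) = -5 + (304 - 19*v) = 299 - 19*v)
(-57 + u(19))*((6 + 0*4)*(2 - 8)) = (-57 + (299 - 19*19))*((6 + 0*4)*(2 - 8)) = (-57 + (299 - 361))*((6 + 0)*(-6)) = (-57 - 62)*(6*(-6)) = -119*(-36) = 4284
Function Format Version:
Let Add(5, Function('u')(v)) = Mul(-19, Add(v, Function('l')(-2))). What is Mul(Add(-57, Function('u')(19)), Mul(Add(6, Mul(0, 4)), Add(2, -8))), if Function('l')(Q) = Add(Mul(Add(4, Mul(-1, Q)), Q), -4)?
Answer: 4284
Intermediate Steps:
Function('l')(Q) = Add(-4, Mul(Q, Add(4, Mul(-1, Q)))) (Function('l')(Q) = Add(Mul(Q, Add(4, Mul(-1, Q))), -4) = Add(-4, Mul(Q, Add(4, Mul(-1, Q)))))
Function('u')(v) = Add(299, Mul(-19, v)) (Function('u')(v) = Add(-5, Mul(-19, Add(v, Add(-4, Mul(-1, Pow(-2, 2)), Mul(4, -2))))) = Add(-5, Mul(-19, Add(v, Add(-4, Mul(-1, 4), -8)))) = Add(-5, Mul(-19, Add(v, Add(-4, -4, -8)))) = Add(-5, Mul(-19, Add(v, -16))) = Add(-5, Mul(-19, Add(-16, v))) = Add(-5, Add(304, Mul(-19, v))) = Add(299, Mul(-19, v)))
Mul(Add(-57, Function('u')(19)), Mul(Add(6, Mul(0, 4)), Add(2, -8))) = Mul(Add(-57, Add(299, Mul(-19, 19))), Mul(Add(6, Mul(0, 4)), Add(2, -8))) = Mul(Add(-57, Add(299, -361)), Mul(Add(6, 0), -6)) = Mul(Add(-57, -62), Mul(6, -6)) = Mul(-119, -36) = 4284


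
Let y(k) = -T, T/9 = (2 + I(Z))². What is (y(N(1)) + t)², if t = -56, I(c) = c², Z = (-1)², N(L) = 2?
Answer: 18769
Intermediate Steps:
Z = 1
T = 81 (T = 9*(2 + 1²)² = 9*(2 + 1)² = 9*3² = 9*9 = 81)
y(k) = -81 (y(k) = -1*81 = -81)
(y(N(1)) + t)² = (-81 - 56)² = (-137)² = 18769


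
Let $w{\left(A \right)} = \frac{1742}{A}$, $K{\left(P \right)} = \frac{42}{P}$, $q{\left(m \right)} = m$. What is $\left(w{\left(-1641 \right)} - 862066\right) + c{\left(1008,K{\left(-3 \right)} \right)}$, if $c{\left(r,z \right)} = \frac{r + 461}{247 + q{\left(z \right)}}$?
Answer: $- \frac{329611516555}{382353} \approx -8.6206 \cdot 10^{5}$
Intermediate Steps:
$c{\left(r,z \right)} = \frac{461 + r}{247 + z}$ ($c{\left(r,z \right)} = \frac{r + 461}{247 + z} = \frac{461 + r}{247 + z}$)
$\left(w{\left(-1641 \right)} - 862066\right) + c{\left(1008,K{\left(-3 \right)} \right)} = \left(\frac{1742}{-1641} - 862066\right) + \frac{461 + 1008}{247 + \frac{42}{-3}} = \left(1742 \left(- \frac{1}{1641}\right) - 862066\right) + \frac{1}{247 + 42 \left(- \frac{1}{3}\right)} 1469 = \left(- \frac{1742}{1641} - 862066\right) + \frac{1}{247 - 14} \cdot 1469 = - \frac{1414652048}{1641} + \frac{1}{233} \cdot 1469 = - \frac{1414652048}{1641} + \frac{1469}{233} = - \frac{329611516555}{382353}$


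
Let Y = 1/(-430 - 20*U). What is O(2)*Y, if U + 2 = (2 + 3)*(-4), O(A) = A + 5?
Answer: 7/10 ≈ 0.70000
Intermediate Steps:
O(A) = 5 + A
U = -22 (U = -2 + (2 + 3)*(-4) = -2 + 5*(-4) = -2 - 20 = -22)
Y = 1/10 (Y = 1/(-430 - 20*(-22)) = 1/(-430 + 440) = 1/10 ≈ 0.10000)
O(2)*Y = (5 + 2)*(1/10) = 7*(1/10) = 7/10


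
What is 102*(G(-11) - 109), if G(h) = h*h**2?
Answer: -146880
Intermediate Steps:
G(h) = h**3
102*(G(-11) - 109) = 102*((-11)**3 - 109) = 102*(-1331 - 109) = 102*(-1440) = -146880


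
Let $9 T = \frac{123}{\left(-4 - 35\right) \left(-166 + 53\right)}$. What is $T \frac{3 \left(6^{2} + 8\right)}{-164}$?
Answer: $- \frac{11}{4407} \approx -0.002496$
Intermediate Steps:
$T = \frac{41}{13221}$ ($T = \frac{123 \frac{1}{\left(-4 - 35\right) \left(-166 + 53\right)}}{9} = \frac{123 \frac{1}{\left(-39\right) \left(-113\right)}}{9} = \frac{123 \cdot \frac{1}{4407}}{9} = \frac{1}{9} \cdot \frac{41}{1469} = \frac{41}{13221} \approx 0.0031011$)
$T \frac{3 \left(6^{2} + 8\right)}{-164} = \frac{41 \frac{3 \left(6^{2} + 8\right)}{-164}}{13221} = \frac{41 \cdot 3 \left(36 + 8\right) \left(- \frac{1}{164}\right)}{13221} = \frac{41 \cdot 3 \cdot 44 \left(- \frac{1}{164}\right)}{13221} = \frac{41 \cdot 132 \left(- \frac{1}{164}\right)}{13221} = \frac{41}{13221} \left(- \frac{33}{41}\right) = - \frac{11}{4407}$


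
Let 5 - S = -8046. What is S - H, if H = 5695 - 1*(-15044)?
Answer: -12688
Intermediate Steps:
H = 20739 (H = 5695 + 15044 = 20739)
S = 8051 (S = 5 - 1*(-8046) = 5 + 8046 = 8051)
S - H = 8051 - 1*20739 = 8051 - 20739 = -12688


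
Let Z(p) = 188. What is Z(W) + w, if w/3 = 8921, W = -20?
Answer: 26951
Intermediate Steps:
w = 26763 (w = 3*8921 = 26763)
Z(W) + w = 188 + 26763 = 26951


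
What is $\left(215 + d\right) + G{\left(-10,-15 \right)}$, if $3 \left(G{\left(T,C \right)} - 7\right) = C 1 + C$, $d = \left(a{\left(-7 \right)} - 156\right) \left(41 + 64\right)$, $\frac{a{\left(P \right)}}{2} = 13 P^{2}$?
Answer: $117602$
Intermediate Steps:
$a{\left(P \right)} = 26 P^{2}$ ($a{\left(P \right)} = 2 \cdot 13 P^{2} = 26 P^{2}$)
$d = 117390$ ($d = \left(26 \left(-7\right)^{2} - 156\right) \left(41 + 64\right) = \left(26 \cdot 49 - 156\right) 105 = \left(1274 - 156\right) 105 = 1118 \cdot 105 = 117390$)
$G{\left(T,C \right)} = 7 + \frac{2 C}{3}$ ($G{\left(T,C \right)} = 7 + \frac{C 1 + C}{3} = 7 + \frac{C + C}{3} = 7 + \frac{2 C}{3}$)
$\left(215 + d\right) + G{\left(-10,-15 \right)} = \left(215 + 117390\right) + \left(7 + \frac{2}{3} \left(-15\right)\right) = 117605 + \left(7 - 10\right) = 117605 - 3 = 117602$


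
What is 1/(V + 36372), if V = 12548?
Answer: 1/48920 ≈ 2.0442e-5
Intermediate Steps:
1/(V + 36372) = 1/(12548 + 36372) = 1/48920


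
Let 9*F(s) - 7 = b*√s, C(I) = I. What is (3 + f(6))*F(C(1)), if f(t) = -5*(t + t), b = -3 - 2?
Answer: -38/3 ≈ -12.667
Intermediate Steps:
b = -5
F(s) = 7/9 - 5*√s/9 (F(s) = 7/9 + (-5*√s)/9 = 7/9 - 5*√s/9)
f(t) = -10*t
(3 + f(6))*F(C(1)) = (3 - 10*6)*(7/9 - 5*√1/9) = (3 - 60)*(7/9 - 5/9*1) = -57*(7/9 - 5/9) = -57*2/9 = -38/3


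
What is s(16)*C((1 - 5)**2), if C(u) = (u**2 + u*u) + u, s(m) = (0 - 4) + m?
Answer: 6336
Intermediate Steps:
s(m) = -4 + m
C(u) = u + 2*u**2 (C(u) = (u**2 + u**2) + u = 2*u**2 + u = u + 2*u**2)
s(16)*C((1 - 5)**2) = (-4 + 16)*((1 - 5)**2*(1 + 2*(1 - 5)**2)) = 12*((-4)**2*(1 + 2*(-4)**2)) = 12*(16*(1 + 2*16)) = 12*(16*(1 + 32)) = 12*(16*33) = 12*528 = 6336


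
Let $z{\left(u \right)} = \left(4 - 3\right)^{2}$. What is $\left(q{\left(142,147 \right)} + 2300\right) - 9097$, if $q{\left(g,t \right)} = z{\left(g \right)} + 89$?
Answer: $-6707$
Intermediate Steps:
$z{\left(u \right)} = 1$ ($z{\left(u \right)} = 1^{2} = 1$)
$q{\left(g,t \right)} = 90$ ($q{\left(g,t \right)} = 1 + 89 = 90$)
$\left(q{\left(142,147 \right)} + 2300\right) - 9097 = \left(90 + 2300\right) - 9097 = 2390 - 9097 = -6707$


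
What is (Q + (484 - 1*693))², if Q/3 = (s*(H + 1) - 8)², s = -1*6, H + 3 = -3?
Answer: 1545049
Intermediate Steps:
H = -6 (H = -3 - 3 = -6)
s = -6
Q = 1452 (Q = 3*(-6*(-6 + 1) - 8)² = 3*(-6*(-5) - 8)² = 3*(30 - 8)² = 3*22² = 3*484 = 1452)
(Q + (484 - 1*693))² = (1452 + (484 - 1*693))² = (1452 + (484 - 693))² = (1452 - 209)² = 1243² = 1545049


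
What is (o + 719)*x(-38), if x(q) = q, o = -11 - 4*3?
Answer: -26448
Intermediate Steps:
o = -23 (o = -11 - 12 = -23)
(o + 719)*x(-38) = (-23 + 719)*(-38) = 696*(-38) = -26448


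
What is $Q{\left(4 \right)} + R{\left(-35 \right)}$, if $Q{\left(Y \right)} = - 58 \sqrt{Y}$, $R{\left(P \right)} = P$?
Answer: $-151$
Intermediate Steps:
$Q{\left(4 \right)} + R{\left(-35 \right)} = - 58 \sqrt{4} - 35 = \left(-58\right) 2 - 35 = -116 - 35 = -151$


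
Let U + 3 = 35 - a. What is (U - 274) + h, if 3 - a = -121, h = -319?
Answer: -685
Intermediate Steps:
a = 124 (a = 3 - 1*(-121) = 3 + 121 = 124)
U = -92 (U = -3 + (35 - 1*124) = -3 + (35 - 124) = -3 - 89 = -92)
(U - 274) + h = (-92 - 274) - 319 = -366 - 319 = -685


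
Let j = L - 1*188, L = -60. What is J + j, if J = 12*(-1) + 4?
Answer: -256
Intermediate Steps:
j = -248 (j = -60 - 1*188 = -60 - 188 = -248)
J = -8 (J = -12 + 4 = -8)
J + j = -8 - 248 = -256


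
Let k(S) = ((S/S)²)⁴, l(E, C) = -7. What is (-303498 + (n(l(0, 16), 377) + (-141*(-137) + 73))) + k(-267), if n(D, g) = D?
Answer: -284114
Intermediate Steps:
k(S) = 1 (k(S) = (1²)⁴ = 1⁴ = 1)
(-303498 + (n(l(0, 16), 377) + (-141*(-137) + 73))) + k(-267) = (-303498 + (-7 + (-141*(-137) + 73))) + 1 = (-303498 + (-7 + (19317 + 73))) + 1 = (-303498 + (-7 + 19390)) + 1 = (-303498 + 19383) + 1 = -284115 + 1 = -284114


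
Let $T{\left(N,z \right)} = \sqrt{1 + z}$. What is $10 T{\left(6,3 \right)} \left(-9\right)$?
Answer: $-180$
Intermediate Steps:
$10 T{\left(6,3 \right)} \left(-9\right) = 10 \sqrt{1 + 3} \left(-9\right) = 10 \sqrt{4} \left(-9\right) = 10 \cdot 2 \left(-9\right) = 20 \left(-9\right) = -180$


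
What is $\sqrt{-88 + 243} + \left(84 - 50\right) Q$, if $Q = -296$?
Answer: $-10064 + \sqrt{155} \approx -10052.0$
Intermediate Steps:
$\sqrt{-88 + 243} + \left(84 - 50\right) Q = \sqrt{-88 + 243} + \left(84 - 50\right) \left(-296\right) = \sqrt{155} + 34 \left(-296\right) = \sqrt{155} - 10064 = -10064 + \sqrt{155}$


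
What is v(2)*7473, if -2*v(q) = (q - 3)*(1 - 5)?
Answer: -14946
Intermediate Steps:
v(q) = -6 + 2*q (v(q) = -(q - 3)*(1 - 5)/2 = -(-3 + q)*(-4)/2 = -(12 - 4*q)/2 = -6 + 2*q)
v(2)*7473 = (-6 + 2*2)*7473 = (-6 + 4)*7473 = -2*7473 = -14946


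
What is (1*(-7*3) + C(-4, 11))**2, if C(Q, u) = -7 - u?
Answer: 1521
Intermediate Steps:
(1*(-7*3) + C(-4, 11))**2 = (1*(-7*3) + (-7 - 1*11))**2 = (1*(-21) + (-7 - 11))**2 = (-21 - 18)**2 = (-39)**2 = 1521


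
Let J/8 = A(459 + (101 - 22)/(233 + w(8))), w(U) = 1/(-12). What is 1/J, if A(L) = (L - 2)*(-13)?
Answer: -215/10226104 ≈ -2.1025e-5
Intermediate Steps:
w(U) = -1/12
A(L) = 26 - 13*L (A(L) = (-2 + L)*(-13) = 26 - 13*L)
J = -10226104/215 (J = 8*(26 - 13*(459 + (101 - 22)/(233 - 1/12))) = 8*(26 - 13*(459 + 79/(2795/12))) = 8*(26 - 13*(459 + 79*(12/2795))) = 8*(26 - 13*(459 + 948/2795)) = 8*(26 - 13*1283853/2795) = 8*(26 - 1283853/215) = 8*(-1278263/215) = -10226104/215 ≈ -47563.)
1/J = 1/(-10226104/215) = -215/10226104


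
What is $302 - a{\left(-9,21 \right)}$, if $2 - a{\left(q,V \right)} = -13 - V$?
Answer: $266$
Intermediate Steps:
$a{\left(q,V \right)} = 15 + V$ ($a{\left(q,V \right)} = 2 - \left(-13 - V\right) = 2 + \left(13 + V\right) = 15 + V$)
$302 - a{\left(-9,21 \right)} = 302 - \left(15 + 21\right) = 302 - 36 = 266$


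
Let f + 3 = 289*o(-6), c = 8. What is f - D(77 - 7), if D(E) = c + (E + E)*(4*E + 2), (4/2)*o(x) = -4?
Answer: -40069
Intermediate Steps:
o(x) = -2 (o(x) = (½)*(-4) = -2)
f = -581 (f = -3 + 289*(-2) = -3 - 578 = -581)
D(E) = 8 + 2*E*(2 + 4*E) (D(E) = 8 + (E + E)*(4*E + 2) = 8 + (2*E)*(2 + 4*E) = 8 + 2*E*(2 + 4*E))
f - D(77 - 7) = -581 - (8 + 4*(77 - 7) + 8*(77 - 7)²) = -581 - (8 + 4*70 + 8*70²) = -581 - (8 + 280 + 8*4900) = -581 - (8 + 280 + 39200) = -581 - 1*39488 = -581 - 39488 = -40069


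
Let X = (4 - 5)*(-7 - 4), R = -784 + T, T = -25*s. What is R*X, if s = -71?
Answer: 10901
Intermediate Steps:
T = 1775 (T = -25*(-71) = 1775)
R = 991 (R = -784 + 1775 = 991)
X = 11 (X = -1*(-11) = 11)
R*X = 991*11 = 10901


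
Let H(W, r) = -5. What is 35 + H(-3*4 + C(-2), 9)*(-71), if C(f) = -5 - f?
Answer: 390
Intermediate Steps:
35 + H(-3*4 + C(-2), 9)*(-71) = 35 - 5*(-71) = 35 + 355 = 390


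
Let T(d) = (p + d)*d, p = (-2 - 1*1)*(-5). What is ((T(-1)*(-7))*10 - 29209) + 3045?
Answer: -25184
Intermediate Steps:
p = 15 (p = (-2 - 1)*(-5) = -3*(-5) = 15)
T(d) = d*(15 + d) (T(d) = (15 + d)*d = d*(15 + d))
((T(-1)*(-7))*10 - 29209) + 3045 = ((-(15 - 1)*(-7))*10 - 29209) + 3045 = ((-1*14*(-7))*10 - 29209) + 3045 = (-14*(-7)*10 - 29209) + 3045 = (98*10 - 29209) + 3045 = (980 - 29209) + 3045 = -28229 + 3045 = -25184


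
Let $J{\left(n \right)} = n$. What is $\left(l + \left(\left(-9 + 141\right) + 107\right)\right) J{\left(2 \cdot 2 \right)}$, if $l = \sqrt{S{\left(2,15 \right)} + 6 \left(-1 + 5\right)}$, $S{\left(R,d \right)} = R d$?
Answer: $956 + 12 \sqrt{6} \approx 985.39$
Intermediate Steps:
$l = 3 \sqrt{6}$ ($l = \sqrt{2 \cdot 15 + 6 \left(-1 + 5\right)} = \sqrt{30 + 6 \cdot 4} = \sqrt{30 + 24} = \sqrt{54} = 3 \sqrt{6} \approx 7.3485$)
$\left(l + \left(\left(-9 + 141\right) + 107\right)\right) J{\left(2 \cdot 2 \right)} = \left(3 \sqrt{6} + \left(\left(-9 + 141\right) + 107\right)\right) 2 \cdot 2 = \left(3 \sqrt{6} + \left(132 + 107\right)\right) 4 = \left(3 \sqrt{6} + 239\right) 4 = \left(239 + 3 \sqrt{6}\right) 4 = 956 + 12 \sqrt{6}$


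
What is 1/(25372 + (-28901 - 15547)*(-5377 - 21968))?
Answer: 1/1215455932 ≈ 8.2274e-10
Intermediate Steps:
1/(25372 + (-28901 - 15547)*(-5377 - 21968)) = 1/(25372 - 44448*(-27345)) = 1/(25372 + 1215430560) = 1/1215455932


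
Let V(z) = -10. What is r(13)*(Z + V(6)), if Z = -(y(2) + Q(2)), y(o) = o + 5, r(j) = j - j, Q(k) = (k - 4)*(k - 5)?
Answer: 0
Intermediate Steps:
Q(k) = (-5 + k)*(-4 + k) (Q(k) = (-4 + k)*(-5 + k) = (-5 + k)*(-4 + k))
r(j) = 0
y(o) = 5 + o
Z = -13 (Z = -((5 + 2) + (20 + 2² - 9*2)) = -(7 + (20 + 4 - 18)) = -(7 + 6) = -1*13 = -13)
r(13)*(Z + V(6)) = 0*(-13 - 10) = 0*(-23) = 0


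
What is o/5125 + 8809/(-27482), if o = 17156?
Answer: 426335067/140845250 ≈ 3.0270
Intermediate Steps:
o/5125 + 8809/(-27482) = 17156/5125 + 8809/(-27482) = 17156*(1/5125) + 8809*(-1/27482) = 17156/5125 - 8809/27482 = 426335067/140845250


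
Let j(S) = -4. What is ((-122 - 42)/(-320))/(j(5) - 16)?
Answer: -41/1600 ≈ -0.025625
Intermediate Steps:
((-122 - 42)/(-320))/(j(5) - 16) = ((-122 - 42)/(-320))/(-4 - 16) = (-164*(-1/320))/(-20) = -1/20*41/80 = -41/1600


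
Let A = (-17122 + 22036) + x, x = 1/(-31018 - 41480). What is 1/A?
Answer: 72498/356255171 ≈ 0.00020350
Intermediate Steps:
x = -1/72498 (x = 1/(-72498) = -1/72498 ≈ -1.3793e-5)
A = 356255171/72498 (A = (-17122 + 22036) - 1/72498 = 4914 - 1/72498 = 356255171/72498 ≈ 4914.0)
1/A = 1/(356255171/72498) = 72498/356255171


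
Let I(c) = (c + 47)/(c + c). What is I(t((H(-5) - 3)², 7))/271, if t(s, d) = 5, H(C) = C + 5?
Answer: 26/1355 ≈ 0.019188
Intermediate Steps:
H(C) = 5 + C
I(c) = (47 + c)/(2*c) (I(c) = (47 + c)/((2*c)) = (47 + c)*(1/(2*c)) = (47 + c)/(2*c))
I(t((H(-5) - 3)², 7))/271 = ((½)*(47 + 5)/5)/271 = ((½)*(⅕)*52)*(1/271) = (26/5)*(1/271) = 26/1355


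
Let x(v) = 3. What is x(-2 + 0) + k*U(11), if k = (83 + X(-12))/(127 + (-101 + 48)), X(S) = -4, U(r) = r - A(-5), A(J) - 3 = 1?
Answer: 775/74 ≈ 10.473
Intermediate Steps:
A(J) = 4 (A(J) = 3 + 1 = 4)
U(r) = -4 + r (U(r) = r - 1*4 = r - 4 = -4 + r)
k = 79/74 (k = (83 - 4)/(127 + (-101 + 48)) = 79/(127 - 53) = 79/74 ≈ 1.0676)
x(-2 + 0) + k*U(11) = 3 + 79*(-4 + 11)/74 = 3 + (79/74)*7 = 3 + 553/74 = 775/74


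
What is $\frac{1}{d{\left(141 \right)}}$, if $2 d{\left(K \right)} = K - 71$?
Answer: $\frac{1}{35} \approx 0.028571$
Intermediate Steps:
$d{\left(K \right)} = - \frac{71}{2} + \frac{K}{2}$ ($d{\left(K \right)} = \frac{K - 71}{2} = \frac{-71 + K}{2} = - \frac{71}{2} + \frac{K}{2}$)
$\frac{1}{d{\left(141 \right)}} = \frac{1}{- \frac{71}{2} + \frac{1}{2} \cdot 141} = \frac{1}{- \frac{71}{2} + \frac{141}{2}} = \frac{1}{35}$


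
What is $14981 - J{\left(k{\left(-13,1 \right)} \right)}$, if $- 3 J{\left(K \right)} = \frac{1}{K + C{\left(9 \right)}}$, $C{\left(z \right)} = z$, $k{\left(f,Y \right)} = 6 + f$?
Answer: $\frac{89887}{6} \approx 14981.0$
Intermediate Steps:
$J{\left(K \right)} = - \frac{1}{3 \left(9 + K\right)}$ ($J{\left(K \right)} = - \frac{1}{3 \left(K + 9\right)} = - \frac{1}{3 \left(9 + K\right)}$)
$14981 - J{\left(k{\left(-13,1 \right)} \right)} = 14981 - - \frac{1}{27 + 3 \left(6 - 13\right)} = 14981 - - \frac{1}{27 + 3 \left(-7\right)} = 14981 - - \frac{1}{27 - 21} = 14981 - - \frac{1}{6} = 14981 + \frac{1}{6} = \frac{89887}{6}$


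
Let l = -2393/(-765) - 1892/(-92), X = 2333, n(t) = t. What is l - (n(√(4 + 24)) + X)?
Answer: -40632251/17595 - 2*√7 ≈ -2314.6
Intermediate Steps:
l = 416884/17595 (l = -2393*(-1/765) - 1892*(-1/92) = 2393/765 + 473/23 = 416884/17595 ≈ 23.693)
l - (n(√(4 + 24)) + X) = 416884/17595 - (√(4 + 24) + 2333) = 416884/17595 - (√28 + 2333) = 416884/17595 - (2*√7 + 2333) = 416884/17595 - (2333 + 2*√7) = 416884/17595 + (-2333 - 2*√7) = -40632251/17595 - 2*√7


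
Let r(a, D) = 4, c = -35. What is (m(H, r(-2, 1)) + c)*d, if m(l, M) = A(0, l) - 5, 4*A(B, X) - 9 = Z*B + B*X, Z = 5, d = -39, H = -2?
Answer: 5889/4 ≈ 1472.3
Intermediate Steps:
A(B, X) = 9/4 + 5*B/4 + B*X/4 (A(B, X) = 9/4 + (5*B + B*X)/4 = 9/4 + (5*B/4 + B*X/4) = 9/4 + 5*B/4 + B*X/4)
m(l, M) = -11/4 (m(l, M) = (9/4 + (5/4)*0 + (1/4)*0*l) - 5 = (9/4 + 0 + 0) - 5 = 9/4 - 5 = -11/4)
(m(H, r(-2, 1)) + c)*d = (-11/4 - 35)*(-39) = -151/4*(-39) = 5889/4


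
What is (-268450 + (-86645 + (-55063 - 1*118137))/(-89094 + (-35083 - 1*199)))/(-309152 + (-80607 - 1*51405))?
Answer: 33388477355/54870213664 ≈ 0.60850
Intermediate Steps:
(-268450 + (-86645 + (-55063 - 1*118137))/(-89094 + (-35083 - 1*199)))/(-309152 + (-80607 - 1*51405)) = (-268450 + (-86645 + (-55063 - 118137))/(-89094 + (-35083 - 199)))/(-309152 + (-80607 - 51405)) = (-268450 + (-86645 - 173200)/(-89094 - 35282))/(-309152 - 132012) = (-268450 - 259845/(-124376))/(-441164) = (-268450 - 259845*(-1/124376))*(-1/441164) = (-268450 + 259845/124376)*(-1/441164) = -33388477355/124376*(-1/441164) = 33388477355/54870213664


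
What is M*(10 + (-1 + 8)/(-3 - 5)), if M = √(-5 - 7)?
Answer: 73*I*√3/4 ≈ 31.61*I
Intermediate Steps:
M = 2*I*√3 (M = √(-12) = 2*I*√3 ≈ 3.4641*I)
M*(10 + (-1 + 8)/(-3 - 5)) = (2*I*√3)*(10 + (-1 + 8)/(-3 - 5)) = (2*I*√3)*(10 + 7/(-8)) = (2*I*√3)*(10 + 7*(-⅛)) = (2*I*√3)*(10 - 7/8) = (2*I*√3)*(73/8) = 73*I*√3/4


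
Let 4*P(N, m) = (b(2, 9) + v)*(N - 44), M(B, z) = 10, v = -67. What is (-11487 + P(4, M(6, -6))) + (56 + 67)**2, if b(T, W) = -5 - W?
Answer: 4452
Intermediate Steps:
P(N, m) = 891 - 81*N/4 (P(N, m) = (((-5 - 1*9) - 67)*(N - 44))/4 = (((-5 - 9) - 67)*(-44 + N))/4 = ((-14 - 67)*(-44 + N))/4 = (-81*(-44 + N))/4 = (3564 - 81*N)/4 = 891 - 81*N/4)
(-11487 + P(4, M(6, -6))) + (56 + 67)**2 = (-11487 + (891 - 81/4*4)) + (56 + 67)**2 = (-11487 + (891 - 81)) + 123**2 = (-11487 + 810) + 15129 = -10677 + 15129 = 4452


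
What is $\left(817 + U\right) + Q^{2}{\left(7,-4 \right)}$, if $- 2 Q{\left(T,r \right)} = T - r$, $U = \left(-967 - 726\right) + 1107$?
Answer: $\frac{1045}{4} \approx 261.25$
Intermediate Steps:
$U = -586$ ($U = -1693 + 1107 = -586$)
$Q{\left(T,r \right)} = \frac{r}{2} - \frac{T}{2}$ ($Q{\left(T,r \right)} = - \frac{T - r}{2} = \frac{r}{2} - \frac{T}{2}$)
$\left(817 + U\right) + Q^{2}{\left(7,-4 \right)} = \left(817 - 586\right) + \left(\frac{1}{2} \left(-4\right) - \frac{7}{2}\right)^{2} = 231 + \left(-2 - \frac{7}{2}\right)^{2} = 231 + \left(- \frac{11}{2}\right)^{2} = 231 + \frac{121}{4} = \frac{1045}{4}$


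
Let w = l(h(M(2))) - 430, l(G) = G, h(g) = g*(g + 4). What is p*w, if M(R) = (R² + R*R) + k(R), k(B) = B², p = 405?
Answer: -96390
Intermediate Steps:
M(R) = 3*R² (M(R) = (R² + R*R) + R² = (R² + R²) + R² = 2*R² + R² = 3*R²)
h(g) = g*(4 + g)
w = -238 (w = (3*2²)*(4 + 3*2²) - 430 = (3*4)*(4 + 3*4) - 430 = 12*(4 + 12) - 430 = 12*16 - 430 = 192 - 430 = -238)
p*w = 405*(-238) = -96390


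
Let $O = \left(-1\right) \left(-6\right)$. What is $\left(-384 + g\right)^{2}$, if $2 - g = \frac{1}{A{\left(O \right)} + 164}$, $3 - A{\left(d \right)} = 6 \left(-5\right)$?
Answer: $\frac{5663315025}{38809} \approx 1.4593 \cdot 10^{5}$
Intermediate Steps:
$O = 6$
$A{\left(d \right)} = 33$ ($A{\left(d \right)} = 3 - 6 \left(-5\right) = 3 - -30 = 3 + 30 = 33$)
$g = \frac{393}{197}$ ($g = 2 - \frac{1}{33 + 164} = 2 - \frac{1}{197} = \frac{393}{197} \approx 1.9949$)
$\left(-384 + g\right)^{2} = \left(-384 + \frac{393}{197}\right)^{2} = \left(- \frac{75255}{197}\right)^{2} = \frac{5663315025}{38809}$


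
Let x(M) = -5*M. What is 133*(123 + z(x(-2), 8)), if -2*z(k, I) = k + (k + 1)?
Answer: 29925/2 ≈ 14963.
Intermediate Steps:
z(k, I) = -½ - k (z(k, I) = -(k + (k + 1))/2 = -(k + (1 + k))/2 = -(1 + 2*k)/2 = -½ - k)
133*(123 + z(x(-2), 8)) = 133*(123 + (-½ - (-5)*(-2))) = 133*(123 + (-½ - 1*10)) = 133*(123 + (-½ - 10)) = 133*(123 - 21/2) = 133*(225/2) = 29925/2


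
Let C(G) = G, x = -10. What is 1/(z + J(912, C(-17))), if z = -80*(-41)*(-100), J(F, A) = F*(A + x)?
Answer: -1/352624 ≈ -2.8359e-6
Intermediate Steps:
J(F, A) = F*(-10 + A) (J(F, A) = F*(A - 10) = F*(-10 + A))
z = -328000 (z = 3280*(-100) = -328000)
1/(z + J(912, C(-17))) = 1/(-328000 + 912*(-10 - 17)) = 1/(-328000 + 912*(-27)) = 1/(-328000 - 24624) = 1/(-352624) = -1/352624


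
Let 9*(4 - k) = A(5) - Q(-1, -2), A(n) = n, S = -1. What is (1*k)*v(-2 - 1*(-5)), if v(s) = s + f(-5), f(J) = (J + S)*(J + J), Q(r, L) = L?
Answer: 203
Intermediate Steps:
k = 29/9 (k = 4 - (5 - 1*(-2))/9 = 4 - (5 + 2)/9 = 4 - 1/9*7 = 4 - 7/9 = 29/9 ≈ 3.2222)
f(J) = 2*J*(-1 + J) (f(J) = (J - 1)*(J + J) = (-1 + J)*(2*J) = 2*J*(-1 + J))
v(s) = 60 + s (v(s) = s + 2*(-5)*(-1 - 5) = s + 2*(-5)*(-6) = s + 60 = 60 + s)
(1*k)*v(-2 - 1*(-5)) = (1*(29/9))*(60 + (-2 - 1*(-5))) = 29*(60 + (-2 + 5))/9 = 29*(60 + 3)/9 = (29/9)*63 = 203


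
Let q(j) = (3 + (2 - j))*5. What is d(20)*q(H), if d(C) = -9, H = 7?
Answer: 90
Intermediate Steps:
q(j) = 25 - 5*j (q(j) = (5 - j)*5 = 25 - 5*j)
d(20)*q(H) = -9*(25 - 5*7) = -9*(25 - 35) = -9*(-10) = 90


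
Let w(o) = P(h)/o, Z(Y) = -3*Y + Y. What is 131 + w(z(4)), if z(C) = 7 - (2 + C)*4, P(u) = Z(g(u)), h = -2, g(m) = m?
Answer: 2223/17 ≈ 130.76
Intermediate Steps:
Z(Y) = -2*Y
P(u) = -2*u
z(C) = -1 - 4*C (z(C) = 7 - (8 + 4*C) = 7 + (-8 - 4*C) = -1 - 4*C)
w(o) = 4/o (w(o) = (-2*(-2))/o = 4/o)
131 + w(z(4)) = 131 + 4/(-1 - 4*4) = 131 + 4/(-1 - 16) = 131 + 4/(-17) = 131 + 4*(-1/17) = 131 - 4/17 = 2223/17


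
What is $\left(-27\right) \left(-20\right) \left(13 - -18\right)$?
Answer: $16740$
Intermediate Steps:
$\left(-27\right) \left(-20\right) \left(13 - -18\right) = 540 \left(13 + 18\right) = 540 \cdot 31 = 16740$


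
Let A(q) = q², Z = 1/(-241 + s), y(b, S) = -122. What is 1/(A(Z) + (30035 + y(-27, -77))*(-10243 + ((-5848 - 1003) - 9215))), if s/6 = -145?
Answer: -1234321/971387319316556 ≈ -1.2707e-9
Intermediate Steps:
s = -870 (s = 6*(-145) = -870)
Z = -1/1111 (Z = 1/(-241 - 870) = 1/(-1111) = -1/1111 ≈ -0.00090009)
1/(A(Z) + (30035 + y(-27, -77))*(-10243 + ((-5848 - 1003) - 9215))) = 1/((-1/1111)² + (30035 - 122)*(-10243 + ((-5848 - 1003) - 9215))) = 1/(1/1234321 + 29913*(-10243 + (-6851 - 9215))) = 1/(1/1234321 + 29913*(-10243 - 16066)) = 1/(1/1234321 + 29913*(-26309)) = 1/(1/1234321 - 786981117) = 1/(-971387319316556/1234321) = -1234321/971387319316556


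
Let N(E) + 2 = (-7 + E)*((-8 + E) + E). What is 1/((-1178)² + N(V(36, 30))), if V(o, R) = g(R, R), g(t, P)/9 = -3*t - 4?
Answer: 1/2837782 ≈ 3.5239e-7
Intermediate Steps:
g(t, P) = -36 - 27*t (g(t, P) = 9*(-3*t - 4) = 9*(-4 - 3*t) = -36 - 27*t)
V(o, R) = -36 - 27*R
N(E) = -2 + (-8 + 2*E)*(-7 + E) (N(E) = -2 + (-7 + E)*((-8 + E) + E) = -2 + (-7 + E)*(-8 + 2*E) = -2 + (-8 + 2*E)*(-7 + E))
1/((-1178)² + N(V(36, 30))) = 1/((-1178)² + (54 - 22*(-36 - 27*30) + 2*(-36 - 27*30)²)) = 1/(1387684 + (54 - 22*(-36 - 810) + 2*(-36 - 810)²)) = 1/(1387684 + (54 - 22*(-846) + 2*(-846)²)) = 1/(1387684 + (54 + 18612 + 2*715716)) = 1/(1387684 + (54 + 18612 + 1431432)) = 1/(1387684 + 1450098) = 1/2837782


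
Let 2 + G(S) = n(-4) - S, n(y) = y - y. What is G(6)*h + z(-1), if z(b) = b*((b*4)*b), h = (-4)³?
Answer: 508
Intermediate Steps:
n(y) = 0
G(S) = -2 - S (G(S) = -2 + (0 - S) = -2 - S)
h = -64
z(b) = 4*b³ (z(b) = b*((4*b)*b) = b*(4*b²) = 4*b³)
G(6)*h + z(-1) = (-2 - 1*6)*(-64) + 4*(-1)³ = (-2 - 6)*(-64) + 4*(-1) = -8*(-64) - 4 = 512 - 4 = 508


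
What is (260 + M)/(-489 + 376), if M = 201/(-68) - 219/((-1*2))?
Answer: -24925/7684 ≈ -3.2438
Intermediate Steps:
M = 7245/68 (M = 201*(-1/68) - 219/(-2) = -201/68 - 219*(-1/2) = -201/68 + 219/2 = 7245/68 ≈ 106.54)
(260 + M)/(-489 + 376) = (260 + 7245/68)/(-489 + 376) = (24925/68)/(-113) = (24925/68)*(-1/113) = -24925/7684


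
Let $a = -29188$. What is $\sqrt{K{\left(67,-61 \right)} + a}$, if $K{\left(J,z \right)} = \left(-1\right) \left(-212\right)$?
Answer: $4 i \sqrt{1811} \approx 170.22 i$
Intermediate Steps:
$K{\left(J,z \right)} = 212$
$\sqrt{K{\left(67,-61 \right)} + a} = \sqrt{212 - 29188} = \sqrt{-28976} = 4 i \sqrt{1811}$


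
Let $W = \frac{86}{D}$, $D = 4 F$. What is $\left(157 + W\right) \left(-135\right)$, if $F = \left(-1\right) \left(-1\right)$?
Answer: $- \frac{48195}{2} \approx -24098.0$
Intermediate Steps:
$F = 1$
$D = 4$ ($D = 4 \cdot 1 = 4$)
$W = \frac{43}{2}$ ($W = \frac{86}{4} = 86 \cdot \frac{1}{4} = \frac{43}{2} \approx 21.5$)
$\left(157 + W\right) \left(-135\right) = \left(157 + \frac{43}{2}\right) \left(-135\right) = \frac{357}{2} \left(-135\right) = - \frac{48195}{2}$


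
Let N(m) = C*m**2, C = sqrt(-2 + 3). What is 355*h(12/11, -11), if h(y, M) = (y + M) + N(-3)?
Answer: -3550/11 ≈ -322.73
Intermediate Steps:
C = 1 (C = sqrt(1) = 1)
N(m) = m**2 (N(m) = 1*m**2 = m**2)
h(y, M) = 9 + M + y (h(y, M) = (y + M) + (-3)**2 = (M + y) + 9 = 9 + M + y)
355*h(12/11, -11) = 355*(9 - 11 + 12/11) = 355*(-10/11) = -3550/11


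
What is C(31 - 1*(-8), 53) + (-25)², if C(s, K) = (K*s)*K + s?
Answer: 110215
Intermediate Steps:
C(s, K) = s + s*K² (C(s, K) = s*K² + s = s + s*K²)
C(31 - 1*(-8), 53) + (-25)² = (31 - 1*(-8))*(1 + 53²) + (-25)² = (31 + 8)*(1 + 2809) + 625 = 39*2810 + 625 = 109590 + 625 = 110215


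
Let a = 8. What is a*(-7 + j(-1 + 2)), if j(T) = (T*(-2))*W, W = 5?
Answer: -136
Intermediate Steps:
j(T) = -10*T (j(T) = (T*(-2))*5 = -2*T*5 = -10*T)
a*(-7 + j(-1 + 2)) = 8*(-7 - 10*(-1 + 2)) = 8*(-7 - 10*1) = 8*(-7 - 10) = 8*(-17) = -136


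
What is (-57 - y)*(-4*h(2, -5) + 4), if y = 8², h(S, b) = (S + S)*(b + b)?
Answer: -19844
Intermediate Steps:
h(S, b) = 4*S*b (h(S, b) = (2*S)*(2*b) = 4*S*b)
y = 64
(-57 - y)*(-4*h(2, -5) + 4) = (-57 - 1*64)*(-16*2*(-5) + 4) = (-57 - 64)*(-4*(-40) + 4) = -121*(160 + 4) = -121*164 = -19844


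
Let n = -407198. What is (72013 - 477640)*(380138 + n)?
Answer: 10976266620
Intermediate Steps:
(72013 - 477640)*(380138 + n) = (72013 - 477640)*(380138 - 407198) = -405627*(-27060) = 10976266620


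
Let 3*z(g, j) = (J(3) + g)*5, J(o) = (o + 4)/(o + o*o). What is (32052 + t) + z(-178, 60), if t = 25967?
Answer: 2078039/36 ≈ 57723.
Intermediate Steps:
J(o) = (4 + o)/(o + o²)
z(g, j) = 35/36 + 5*g/3 (z(g, j) = (((4 + 3)/(3*(1 + 3)) + g)*5)/3 = (((⅓)*7/4 + g)*5)/3 = (((⅓)*(¼)*7 + g)*5)/3 = ((7/12 + g)*5)/3 = (35/12 + 5*g)/3 = 35/36 + 5*g/3)
(32052 + t) + z(-178, 60) = (32052 + 25967) + (35/36 + (5/3)*(-178)) = 58019 + (35/36 - 890/3) = 58019 - 10645/36 = 2078039/36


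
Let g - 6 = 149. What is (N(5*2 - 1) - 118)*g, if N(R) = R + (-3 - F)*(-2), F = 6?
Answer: -14105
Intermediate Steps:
N(R) = 18 + R (N(R) = R + (-3 - 1*6)*(-2) = R + (-3 - 6)*(-2) = R - 9*(-2) = R + 18 = 18 + R)
g = 155 (g = 6 + 149 = 155)
(N(5*2 - 1) - 118)*g = ((18 + (5*2 - 1)) - 118)*155 = ((18 + (10 - 1)) - 118)*155 = ((18 + 9) - 118)*155 = (27 - 118)*155 = -91*155 = -14105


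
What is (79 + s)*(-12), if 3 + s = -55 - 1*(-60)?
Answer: -972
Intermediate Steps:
s = 2 (s = -3 + (-55 - 1*(-60)) = -3 + (-55 + 60) = -3 + 5 = 2)
(79 + s)*(-12) = (79 + 2)*(-12) = 81*(-12) = -972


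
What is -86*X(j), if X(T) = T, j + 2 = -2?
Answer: 344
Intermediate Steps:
j = -4 (j = -2 - 2 = -4)
-86*X(j) = -86*(-4) = 344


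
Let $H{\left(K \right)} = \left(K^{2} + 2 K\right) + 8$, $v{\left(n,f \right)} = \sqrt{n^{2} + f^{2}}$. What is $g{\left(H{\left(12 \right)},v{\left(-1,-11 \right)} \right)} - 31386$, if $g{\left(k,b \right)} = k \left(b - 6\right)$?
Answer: $-32442 + 176 \sqrt{122} \approx -30498.0$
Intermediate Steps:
$v{\left(n,f \right)} = \sqrt{f^{2} + n^{2}}$
$H{\left(K \right)} = 8 + K^{2} + 2 K$
$g{\left(k,b \right)} = k \left(-6 + b\right)$ ($g{\left(k,b \right)} = k \left(b - 6\right) = k \left(-6 + b\right)$)
$g{\left(H{\left(12 \right)},v{\left(-1,-11 \right)} \right)} - 31386 = \left(8 + 12^{2} + 2 \cdot 12\right) \left(-6 + \sqrt{\left(-11\right)^{2} + \left(-1\right)^{2}}\right) - 31386 = \left(8 + 144 + 24\right) \left(-6 + \sqrt{121 + 1}\right) - 31386 = 176 \left(-6 + \sqrt{122}\right) - 31386 = \left(-1056 + 176 \sqrt{122}\right) - 31386 = -32442 + 176 \sqrt{122}$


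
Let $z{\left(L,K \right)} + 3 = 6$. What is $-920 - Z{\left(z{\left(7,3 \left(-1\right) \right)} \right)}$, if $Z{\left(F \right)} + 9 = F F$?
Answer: $-920$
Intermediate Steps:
$z{\left(L,K \right)} = 3$ ($z{\left(L,K \right)} = -3 + 6 = 3$)
$Z{\left(F \right)} = -9 + F^{2}$ ($Z{\left(F \right)} = -9 + F F = -9 + F^{2}$)
$-920 - Z{\left(z{\left(7,3 \left(-1\right) \right)} \right)} = -920 - \left(-9 + 3^{2}\right) = -920 - \left(-9 + 9\right) = -920 - 0 = -920 + 0 = -920$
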